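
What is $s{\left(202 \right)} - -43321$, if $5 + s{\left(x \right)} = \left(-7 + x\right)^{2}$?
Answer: $81341$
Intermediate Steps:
$s{\left(x \right)} = -5 + \left(-7 + x\right)^{2}$
$s{\left(202 \right)} - -43321 = \left(-5 + \left(-7 + 202\right)^{2}\right) - -43321 = \left(-5 + 195^{2}\right) + 43321 = \left(-5 + 38025\right) + 43321 = 38020 + 43321 = 81341$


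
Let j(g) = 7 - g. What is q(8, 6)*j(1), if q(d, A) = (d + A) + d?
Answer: 132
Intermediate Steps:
q(d, A) = A + 2*d (q(d, A) = (A + d) + d = A + 2*d)
q(8, 6)*j(1) = (6 + 2*8)*(7 - 1*1) = (6 + 16)*(7 - 1) = 22*6 = 132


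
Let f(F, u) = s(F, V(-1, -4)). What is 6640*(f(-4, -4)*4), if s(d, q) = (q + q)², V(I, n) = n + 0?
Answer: 1699840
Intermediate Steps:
V(I, n) = n
s(d, q) = 4*q² (s(d, q) = (2*q)² = 4*q²)
f(F, u) = 64 (f(F, u) = 4*(-4)² = 4*16 = 64)
6640*(f(-4, -4)*4) = 6640*(64*4) = 6640*256 = 1699840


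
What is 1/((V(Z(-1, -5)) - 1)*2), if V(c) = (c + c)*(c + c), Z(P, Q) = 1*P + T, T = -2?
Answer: 1/70 ≈ 0.014286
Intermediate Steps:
Z(P, Q) = -2 + P (Z(P, Q) = 1*P - 2 = P - 2 = -2 + P)
V(c) = 4*c**2 (V(c) = (2*c)*(2*c) = 4*c**2)
1/((V(Z(-1, -5)) - 1)*2) = 1/((4*(-2 - 1)**2 - 1)*2) = 1/((4*(-3)**2 - 1)*2) = 1/((4*9 - 1)*2) = 1/((36 - 1)*2) = 1/(35*2) = 1/70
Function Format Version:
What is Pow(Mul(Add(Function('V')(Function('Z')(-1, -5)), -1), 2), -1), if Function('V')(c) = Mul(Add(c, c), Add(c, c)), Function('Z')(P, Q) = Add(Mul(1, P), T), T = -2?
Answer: Rational(1, 70) ≈ 0.014286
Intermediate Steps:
Function('Z')(P, Q) = Add(-2, P) (Function('Z')(P, Q) = Add(Mul(1, P), -2) = Add(P, -2) = Add(-2, P))
Function('V')(c) = Mul(4, Pow(c, 2)) (Function('V')(c) = Mul(Mul(2, c), Mul(2, c)) = Mul(4, Pow(c, 2)))
Pow(Mul(Add(Function('V')(Function('Z')(-1, -5)), -1), 2), -1) = Pow(Mul(Add(Mul(4, Pow(Add(-2, -1), 2)), -1), 2), -1) = Pow(Mul(Add(Mul(4, Pow(-3, 2)), -1), 2), -1) = Pow(Mul(Add(Mul(4, 9), -1), 2), -1) = Pow(Mul(Add(36, -1), 2), -1) = Pow(Mul(35, 2), -1) = Pow(70, -1) = Rational(1, 70)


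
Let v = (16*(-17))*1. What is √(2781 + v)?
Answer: √2509 ≈ 50.090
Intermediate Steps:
v = -272 (v = -272*1 = -272)
√(2781 + v) = √(2781 - 272) = √2509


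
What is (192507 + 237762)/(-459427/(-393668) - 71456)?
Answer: -56461045564/9376493727 ≈ -6.0216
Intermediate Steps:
(192507 + 237762)/(-459427/(-393668) - 71456) = 430269/(-459427*(-1/393668) - 71456) = 430269/(459427/393668 - 71456) = 430269/(-28129481181/393668) = 430269*(-393668/28129481181) = -56461045564/9376493727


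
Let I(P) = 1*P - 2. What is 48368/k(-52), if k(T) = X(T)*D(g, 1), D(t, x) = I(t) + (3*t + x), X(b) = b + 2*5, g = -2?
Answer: 24184/189 ≈ 127.96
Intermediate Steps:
I(P) = -2 + P (I(P) = P - 2 = -2 + P)
X(b) = 10 + b (X(b) = b + 10 = 10 + b)
D(t, x) = -2 + x + 4*t (D(t, x) = (-2 + t) + (3*t + x) = (-2 + t) + (x + 3*t) = -2 + x + 4*t)
k(T) = -90 - 9*T (k(T) = (10 + T)*(-2 + 1 + 4*(-2)) = (10 + T)*(-2 + 1 - 8) = (10 + T)*(-9) = -90 - 9*T)
48368/k(-52) = 48368/(-90 - 9*(-52)) = 48368/(-90 + 468) = 48368/378 = 48368*(1/378) = 24184/189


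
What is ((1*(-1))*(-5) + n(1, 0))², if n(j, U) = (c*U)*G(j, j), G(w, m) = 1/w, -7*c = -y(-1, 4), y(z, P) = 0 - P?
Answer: 25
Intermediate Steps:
y(z, P) = -P
c = -4/7 (c = -(-1)*(-1*4)/7 = -(-1)*(-4)/7 = -⅐*4 = -4/7 ≈ -0.57143)
n(j, U) = -4*U/(7*j) (n(j, U) = (-4*U/7)/j = -4*U/(7*j))
((1*(-1))*(-5) + n(1, 0))² = ((1*(-1))*(-5) - 4/7*0/1)² = (-1*(-5) - 4/7*0*1)² = (5 + 0)² = 5² = 25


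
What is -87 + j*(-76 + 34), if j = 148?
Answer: -6303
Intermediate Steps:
-87 + j*(-76 + 34) = -87 + 148*(-76 + 34) = -87 + 148*(-42) = -87 - 6216 = -6303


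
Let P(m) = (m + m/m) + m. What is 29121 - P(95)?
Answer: 28930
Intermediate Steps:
P(m) = 1 + 2*m (P(m) = (m + 1) + m = (1 + m) + m = 1 + 2*m)
29121 - P(95) = 29121 - (1 + 2*95) = 29121 - (1 + 190) = 29121 - 1*191 = 29121 - 191 = 28930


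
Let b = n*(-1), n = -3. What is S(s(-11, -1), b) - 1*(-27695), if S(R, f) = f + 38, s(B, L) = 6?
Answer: 27736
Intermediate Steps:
b = 3 (b = -3*(-1) = 3)
S(R, f) = 38 + f
S(s(-11, -1), b) - 1*(-27695) = (38 + 3) - 1*(-27695) = 41 + 27695 = 27736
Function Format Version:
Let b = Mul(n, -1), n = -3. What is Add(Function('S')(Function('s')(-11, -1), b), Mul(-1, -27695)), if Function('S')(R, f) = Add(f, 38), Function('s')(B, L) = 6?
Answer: 27736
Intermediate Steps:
b = 3 (b = Mul(-3, -1) = 3)
Function('S')(R, f) = Add(38, f)
Add(Function('S')(Function('s')(-11, -1), b), Mul(-1, -27695)) = Add(Add(38, 3), Mul(-1, -27695)) = Add(41, 27695) = 27736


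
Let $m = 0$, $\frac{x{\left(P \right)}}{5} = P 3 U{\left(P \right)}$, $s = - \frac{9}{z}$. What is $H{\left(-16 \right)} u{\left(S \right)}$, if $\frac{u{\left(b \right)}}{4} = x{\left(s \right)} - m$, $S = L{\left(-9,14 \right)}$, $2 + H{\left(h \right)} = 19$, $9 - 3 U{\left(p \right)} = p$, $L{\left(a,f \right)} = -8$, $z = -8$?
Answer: $\frac{48195}{16} \approx 3012.2$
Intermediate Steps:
$U{\left(p \right)} = 3 - \frac{p}{3}$
$s = \frac{9}{8}$ ($s = - \frac{9}{-8} = \left(-9\right) \left(- \frac{1}{8}\right) = \frac{9}{8} \approx 1.125$)
$x{\left(P \right)} = 15 P \left(3 - \frac{P}{3}\right)$ ($x{\left(P \right)} = 5 P 3 \left(3 - \frac{P}{3}\right) = 5 \cdot 3 P \left(3 - \frac{P}{3}\right) = 15 P \left(3 - \frac{P}{3}\right)$)
$H{\left(h \right)} = 17$ ($H{\left(h \right)} = -2 + 19 = 17$)
$S = -8$
$u{\left(b \right)} = \frac{2835}{16}$ ($u{\left(b \right)} = 4 \left(5 \cdot \frac{9}{8} \left(9 - \frac{9}{8}\right) - 0\right) = 4 \left(5 \cdot \frac{9}{8} \left(9 - \frac{9}{8}\right) + 0\right) = 4 \left(5 \cdot \frac{9}{8} \cdot \frac{63}{8} + 0\right) = 4 \left(\frac{2835}{64} + 0\right) = 4 \cdot \frac{2835}{64} = \frac{2835}{16}$)
$H{\left(-16 \right)} u{\left(S \right)} = 17 \cdot \frac{2835}{16} = \frac{48195}{16}$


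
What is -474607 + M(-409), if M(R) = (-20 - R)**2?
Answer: -323286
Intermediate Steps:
-474607 + M(-409) = -474607 + (20 - 409)**2 = -474607 + (-389)**2 = -474607 + 151321 = -323286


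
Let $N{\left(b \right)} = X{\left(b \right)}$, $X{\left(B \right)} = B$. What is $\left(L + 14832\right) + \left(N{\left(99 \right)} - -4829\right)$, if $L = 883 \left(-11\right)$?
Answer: $10047$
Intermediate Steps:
$N{\left(b \right)} = b$
$L = -9713$
$\left(L + 14832\right) + \left(N{\left(99 \right)} - -4829\right) = \left(-9713 + 14832\right) + \left(99 - -4829\right) = 5119 + \left(99 + 4829\right) = 5119 + 4928 = 10047$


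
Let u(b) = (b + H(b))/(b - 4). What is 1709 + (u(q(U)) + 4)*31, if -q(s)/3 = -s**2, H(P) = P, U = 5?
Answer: 134793/71 ≈ 1898.5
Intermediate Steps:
q(s) = 3*s**2 (q(s) = -(-3)*s**2 = 3*s**2)
u(b) = 2*b/(-4 + b) (u(b) = (b + b)/(b - 4) = (2*b)/(-4 + b) = 2*b/(-4 + b))
1709 + (u(q(U)) + 4)*31 = 1709 + (2*(3*5**2)/(-4 + 3*5**2) + 4)*31 = 1709 + (2*(3*25)/(-4 + 3*25) + 4)*31 = 1709 + (2*75/(-4 + 75) + 4)*31 = 1709 + (2*75/71 + 4)*31 = 1709 + (2*75*(1/71) + 4)*31 = 1709 + (150/71 + 4)*31 = 1709 + (434/71)*31 = 1709 + 13454/71 = 134793/71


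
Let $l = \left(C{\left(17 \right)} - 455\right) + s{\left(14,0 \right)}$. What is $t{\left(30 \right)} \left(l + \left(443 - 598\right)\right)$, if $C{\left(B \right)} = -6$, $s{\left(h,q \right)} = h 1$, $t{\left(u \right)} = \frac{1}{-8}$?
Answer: $\frac{301}{4} \approx 75.25$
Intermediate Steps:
$t{\left(u \right)} = - \frac{1}{8}$
$s{\left(h,q \right)} = h$
$l = -447$ ($l = \left(-6 - 455\right) + 14 = -461 + 14 = -447$)
$t{\left(30 \right)} \left(l + \left(443 - 598\right)\right) = - \frac{-447 + \left(443 - 598\right)}{8} = - \frac{-447 - 155}{8} = \left(- \frac{1}{8}\right) \left(-602\right) = \frac{301}{4}$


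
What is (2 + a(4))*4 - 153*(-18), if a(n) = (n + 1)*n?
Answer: 2842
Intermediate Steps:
a(n) = n*(1 + n) (a(n) = (1 + n)*n = n*(1 + n))
(2 + a(4))*4 - 153*(-18) = (2 + 4*(1 + 4))*4 - 153*(-18) = (2 + 4*5)*4 + 2754 = (2 + 20)*4 + 2754 = 22*4 + 2754 = 88 + 2754 = 2842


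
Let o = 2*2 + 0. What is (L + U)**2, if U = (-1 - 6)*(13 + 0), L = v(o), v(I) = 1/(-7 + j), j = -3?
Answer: 829921/100 ≈ 8299.2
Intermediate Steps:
o = 4 (o = 4 + 0 = 4)
v(I) = -1/10 (v(I) = 1/(-7 - 3) = 1/(-10) = -1/10)
L = -1/10 ≈ -0.10000
U = -91 (U = -7*13 = -91)
(L + U)**2 = (-1/10 - 91)**2 = (-911/10)**2 = 829921/100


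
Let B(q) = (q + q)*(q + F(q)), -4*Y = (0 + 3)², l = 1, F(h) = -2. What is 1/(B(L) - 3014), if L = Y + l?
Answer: -8/24047 ≈ -0.00033268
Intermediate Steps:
Y = -9/4 (Y = -(0 + 3)²/4 = -¼*3² = -¼*9 = -9/4 ≈ -2.2500)
L = -5/4 (L = -9/4 + 1 = -5/4 ≈ -1.2500)
B(q) = 2*q*(-2 + q) (B(q) = (q + q)*(q - 2) = (2*q)*(-2 + q) = 2*q*(-2 + q))
1/(B(L) - 3014) = 1/(2*(-5/4)*(-2 - 5/4) - 3014) = 1/(2*(-5/4)*(-13/4) - 3014) = 1/(65/8 - 3014) = 1/(-24047/8) = -8/24047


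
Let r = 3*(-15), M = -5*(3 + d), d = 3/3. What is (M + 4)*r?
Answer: 720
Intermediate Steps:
d = 1 (d = 3*(⅓) = 1)
M = -20 (M = -5*(3 + 1) = -5*4 = -20)
r = -45
(M + 4)*r = (-20 + 4)*(-45) = -16*(-45) = 720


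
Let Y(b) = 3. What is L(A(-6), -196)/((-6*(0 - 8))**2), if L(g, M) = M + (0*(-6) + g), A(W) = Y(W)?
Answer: -193/2304 ≈ -0.083767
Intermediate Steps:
A(W) = 3
L(g, M) = M + g (L(g, M) = M + (0 + g) = M + g)
L(A(-6), -196)/((-6*(0 - 8))**2) = (-196 + 3)/((-6*(0 - 8))**2) = -193/((-6*(-8))**2) = -193/(48**2) = -193/2304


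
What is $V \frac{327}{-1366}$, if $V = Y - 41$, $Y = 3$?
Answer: $\frac{6213}{683} \approx 9.0966$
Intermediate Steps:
$V = -38$ ($V = 3 - 41 = -38$)
$V \frac{327}{-1366} = - 38 \frac{327}{-1366} = - 38 \cdot 327 \left(- \frac{1}{1366}\right) = \left(-38\right) \left(- \frac{327}{1366}\right) = \frac{6213}{683}$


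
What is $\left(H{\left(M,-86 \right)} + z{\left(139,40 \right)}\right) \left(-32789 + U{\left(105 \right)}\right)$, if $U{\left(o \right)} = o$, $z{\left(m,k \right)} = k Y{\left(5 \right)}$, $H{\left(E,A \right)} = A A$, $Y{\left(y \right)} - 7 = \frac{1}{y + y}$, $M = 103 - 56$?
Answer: $-251013120$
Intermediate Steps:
$M = 47$ ($M = 103 - 56 = 47$)
$Y{\left(y \right)} = 7 + \frac{1}{2 y}$ ($Y{\left(y \right)} = 7 + \frac{1}{y + y} = 7 + \frac{1}{2 y}$)
$H{\left(E,A \right)} = A^{2}$
$z{\left(m,k \right)} = \frac{71 k}{10}$ ($z{\left(m,k \right)} = k \left(7 + \frac{1}{2 \cdot 5}\right) = k \left(7 + \frac{1}{2} \cdot \frac{1}{5}\right) = k \left(7 + \frac{1}{10}\right) = k \frac{71}{10} = \frac{71 k}{10}$)
$\left(H{\left(M,-86 \right)} + z{\left(139,40 \right)}\right) \left(-32789 + U{\left(105 \right)}\right) = \left(\left(-86\right)^{2} + \frac{71}{10} \cdot 40\right) \left(-32789 + 105\right) = \left(7396 + 284\right) \left(-32684\right) = 7680 \left(-32684\right) = -251013120$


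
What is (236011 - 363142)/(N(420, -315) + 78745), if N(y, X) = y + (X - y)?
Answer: -4101/2530 ≈ -1.6209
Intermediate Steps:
N(y, X) = X
(236011 - 363142)/(N(420, -315) + 78745) = (236011 - 363142)/(-315 + 78745) = -127131/78430 = -127131*1/78430 = -4101/2530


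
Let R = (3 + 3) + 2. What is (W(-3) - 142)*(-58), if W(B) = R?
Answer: 7772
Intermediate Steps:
R = 8 (R = 6 + 2 = 8)
W(B) = 8
(W(-3) - 142)*(-58) = (8 - 142)*(-58) = -134*(-58) = 7772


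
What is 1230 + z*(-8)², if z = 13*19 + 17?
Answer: 18126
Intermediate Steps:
z = 264 (z = 247 + 17 = 264)
1230 + z*(-8)² = 1230 + 264*(-8)² = 1230 + 264*64 = 1230 + 16896 = 18126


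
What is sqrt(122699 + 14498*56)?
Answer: 3*sqrt(103843) ≈ 966.74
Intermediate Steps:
sqrt(122699 + 14498*56) = sqrt(122699 + 811888) = sqrt(934587) = 3*sqrt(103843)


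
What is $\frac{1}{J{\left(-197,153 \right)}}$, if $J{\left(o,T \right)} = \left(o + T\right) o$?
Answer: $\frac{1}{8668} \approx 0.00011537$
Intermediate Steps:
$J{\left(o,T \right)} = o \left(T + o\right)$ ($J{\left(o,T \right)} = \left(T + o\right) o = o \left(T + o\right)$)
$\frac{1}{J{\left(-197,153 \right)}} = \frac{1}{\left(-197\right) \left(153 - 197\right)} = \frac{1}{\left(-197\right) \left(-44\right)} = \frac{1}{8668}$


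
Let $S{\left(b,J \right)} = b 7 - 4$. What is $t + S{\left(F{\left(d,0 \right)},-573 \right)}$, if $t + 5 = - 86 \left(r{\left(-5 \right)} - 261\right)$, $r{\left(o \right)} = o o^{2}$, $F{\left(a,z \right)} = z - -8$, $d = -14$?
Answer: $33243$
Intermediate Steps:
$F{\left(a,z \right)} = 8 + z$ ($F{\left(a,z \right)} = z + 8 = 8 + z$)
$r{\left(o \right)} = o^{3}$
$S{\left(b,J \right)} = -4 + 7 b$ ($S{\left(b,J \right)} = 7 b - 4 = -4 + 7 b$)
$t = 33191$ ($t = -5 - 86 \left(\left(-5\right)^{3} - 261\right) = -5 - 86 \left(-125 - 261\right) = -5 - -33196 = -5 + 33196 = 33191$)
$t + S{\left(F{\left(d,0 \right)},-573 \right)} = 33191 - \left(4 - 7 \left(8 + 0\right)\right) = 33191 + \left(-4 + 7 \cdot 8\right) = 33191 + \left(-4 + 56\right) = 33191 + 52 = 33243$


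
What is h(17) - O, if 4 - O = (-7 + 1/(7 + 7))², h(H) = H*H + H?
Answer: 68601/196 ≈ 350.00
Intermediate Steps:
h(H) = H + H² (h(H) = H² + H = H + H²)
O = -8625/196 (O = 4 - (-7 + 1/(7 + 7))² = 4 - (-7 + 1/14)² = 4 - (-97/14)² = 4 - 1*9409/196 = 4 - 9409/196 = -8625/196 ≈ -44.005)
h(17) - O = 17*(1 + 17) - 1*(-8625/196) = 17*18 + 8625/196 = 306 + 8625/196 = 68601/196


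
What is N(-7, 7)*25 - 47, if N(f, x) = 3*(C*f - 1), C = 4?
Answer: -2222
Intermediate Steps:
N(f, x) = -3 + 12*f (N(f, x) = 3*(4*f - 1) = 3*(-1 + 4*f) = -3 + 12*f)
N(-7, 7)*25 - 47 = (-3 + 12*(-7))*25 - 47 = (-3 - 84)*25 - 47 = -87*25 - 47 = -2175 - 47 = -2222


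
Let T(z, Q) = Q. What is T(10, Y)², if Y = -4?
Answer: 16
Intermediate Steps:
T(10, Y)² = (-4)² = 16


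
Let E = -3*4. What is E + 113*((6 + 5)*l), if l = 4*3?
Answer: 14904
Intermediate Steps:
E = -12
l = 12
E + 113*((6 + 5)*l) = -12 + 113*((6 + 5)*12) = -12 + 113*(11*12) = -12 + 113*132 = -12 + 14916 = 14904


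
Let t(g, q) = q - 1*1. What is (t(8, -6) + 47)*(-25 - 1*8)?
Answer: -1320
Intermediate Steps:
t(g, q) = -1 + q (t(g, q) = q - 1 = -1 + q)
(t(8, -6) + 47)*(-25 - 1*8) = ((-1 - 6) + 47)*(-25 - 1*8) = (-7 + 47)*(-25 - 8) = 40*(-33) = -1320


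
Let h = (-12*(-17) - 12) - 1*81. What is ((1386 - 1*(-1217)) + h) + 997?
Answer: 3711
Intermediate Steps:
h = 111 (h = (204 - 12) - 81 = 192 - 81 = 111)
((1386 - 1*(-1217)) + h) + 997 = ((1386 - 1*(-1217)) + 111) + 997 = ((1386 + 1217) + 111) + 997 = (2603 + 111) + 997 = 2714 + 997 = 3711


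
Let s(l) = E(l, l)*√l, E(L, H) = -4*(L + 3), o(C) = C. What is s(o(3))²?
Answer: 1728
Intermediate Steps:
E(L, H) = -12 - 4*L (E(L, H) = -4*(3 + L) = -12 - 4*L)
s(l) = √l*(-12 - 4*l) (s(l) = (-12 - 4*l)*√l = √l*(-12 - 4*l))
s(o(3))² = (4*√3*(-3 - 1*3))² = (4*√3*(-3 - 3))² = (4*√3*(-6))² = (-24*√3)² = 1728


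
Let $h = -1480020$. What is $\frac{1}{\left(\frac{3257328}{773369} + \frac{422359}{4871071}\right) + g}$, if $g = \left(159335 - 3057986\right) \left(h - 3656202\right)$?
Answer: $\frac{3767135308199}{56085543826626663926359637} \approx 6.7168 \cdot 10^{-14}$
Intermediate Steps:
$g = 14888115036522$ ($g = \left(159335 - 3057986\right) \left(-1480020 - 3656202\right) = \left(-2898651\right) \left(-5136222\right) = 14888115036522$)
$\frac{1}{\left(\frac{3257328}{773369} + \frac{422359}{4871071}\right) + g} = \frac{1}{\left(\frac{3257328}{773369} + \frac{422359}{4871071}\right) + 14888115036522} = \frac{1}{\frac{16193315315759}{3767135308199} + 14888115036522} = \frac{1}{\frac{56085543826626663926359637}{3767135308199}} = \frac{3767135308199}{56085543826626663926359637}$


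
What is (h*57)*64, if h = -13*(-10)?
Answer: 474240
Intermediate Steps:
h = 130
(h*57)*64 = (130*57)*64 = 7410*64 = 474240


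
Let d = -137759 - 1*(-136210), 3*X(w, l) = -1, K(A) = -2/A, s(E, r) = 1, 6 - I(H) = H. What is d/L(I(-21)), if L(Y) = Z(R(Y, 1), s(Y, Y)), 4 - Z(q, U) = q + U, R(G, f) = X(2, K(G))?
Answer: -4647/10 ≈ -464.70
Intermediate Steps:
I(H) = 6 - H
X(w, l) = -⅓ (X(w, l) = (⅓)*(-1) = -⅓)
R(G, f) = -⅓
Z(q, U) = 4 - U - q (Z(q, U) = 4 - (q + U) = 4 - (U + q) = 4 + (-U - q) = 4 - U - q)
L(Y) = 10/3 (L(Y) = 4 - 1*1 - 1*(-⅓) = 4 - 1 + ⅓ = 10/3)
d = -1549 (d = -137759 + 136210 = -1549)
d/L(I(-21)) = -1549/10/3 = -1549*3/10 = -4647/10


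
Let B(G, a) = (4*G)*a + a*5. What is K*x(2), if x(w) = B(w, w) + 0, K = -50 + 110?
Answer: 1560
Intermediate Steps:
K = 60
B(G, a) = 5*a + 4*G*a (B(G, a) = 4*G*a + 5*a = 5*a + 4*G*a)
x(w) = w*(5 + 4*w) (x(w) = w*(5 + 4*w) + 0 = w*(5 + 4*w))
K*x(2) = 60*(2*(5 + 4*2)) = 60*(2*(5 + 8)) = 60*(2*13) = 60*26 = 1560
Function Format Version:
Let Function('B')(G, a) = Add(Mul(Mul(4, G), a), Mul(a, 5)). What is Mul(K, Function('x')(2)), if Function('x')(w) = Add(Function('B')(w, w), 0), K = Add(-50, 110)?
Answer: 1560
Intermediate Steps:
K = 60
Function('B')(G, a) = Add(Mul(5, a), Mul(4, G, a)) (Function('B')(G, a) = Add(Mul(4, G, a), Mul(5, a)) = Add(Mul(5, a), Mul(4, G, a)))
Function('x')(w) = Mul(w, Add(5, Mul(4, w))) (Function('x')(w) = Add(Mul(w, Add(5, Mul(4, w))), 0) = Mul(w, Add(5, Mul(4, w))))
Mul(K, Function('x')(2)) = Mul(60, Mul(2, Add(5, Mul(4, 2)))) = Mul(60, Mul(2, Add(5, 8))) = Mul(60, Mul(2, 13)) = Mul(60, 26) = 1560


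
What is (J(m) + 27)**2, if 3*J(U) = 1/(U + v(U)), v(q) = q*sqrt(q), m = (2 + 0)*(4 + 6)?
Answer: 315782287/433200 + 30779*sqrt(5)/324900 ≈ 729.16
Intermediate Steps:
m = 20 (m = 2*10 = 20)
v(q) = q**(3/2)
J(U) = 1/(3*(U + U**(3/2)))
(J(m) + 27)**2 = (1/(3*(20 + 20**(3/2))) + 27)**2 = (1/(3*(20 + 40*sqrt(5))) + 27)**2 = (27 + 1/(3*(20 + 40*sqrt(5))))**2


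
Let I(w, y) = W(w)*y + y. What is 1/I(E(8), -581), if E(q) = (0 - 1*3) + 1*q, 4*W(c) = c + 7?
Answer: -1/2324 ≈ -0.00043029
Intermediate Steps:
W(c) = 7/4 + c/4 (W(c) = (c + 7)/4 = (7 + c)/4 = 7/4 + c/4)
E(q) = -3 + q (E(q) = (0 - 3) + q = -3 + q)
I(w, y) = y + y*(7/4 + w/4) (I(w, y) = (7/4 + w/4)*y + y = y*(7/4 + w/4) + y = y + y*(7/4 + w/4))
1/I(E(8), -581) = 1/((¼)*(-581)*(11 + (-3 + 8))) = 1/((¼)*(-581)*(11 + 5)) = 1/((¼)*(-581)*16) = 1/(-2324) = -1/2324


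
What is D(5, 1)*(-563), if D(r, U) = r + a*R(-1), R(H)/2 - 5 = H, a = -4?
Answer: 15201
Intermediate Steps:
R(H) = 10 + 2*H
D(r, U) = -32 + r (D(r, U) = r - 4*(10 + 2*(-1)) = r - 4*(10 - 2) = r - 4*8 = r - 32 = -32 + r)
D(5, 1)*(-563) = (-32 + 5)*(-563) = -27*(-563) = 15201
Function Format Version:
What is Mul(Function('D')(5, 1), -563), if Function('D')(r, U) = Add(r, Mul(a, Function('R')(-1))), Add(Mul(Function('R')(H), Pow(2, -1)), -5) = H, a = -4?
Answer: 15201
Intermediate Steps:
Function('R')(H) = Add(10, Mul(2, H))
Function('D')(r, U) = Add(-32, r) (Function('D')(r, U) = Add(r, Mul(-4, Add(10, Mul(2, -1)))) = Add(r, Mul(-4, Add(10, -2))) = Add(r, Mul(-4, 8)) = Add(r, -32) = Add(-32, r))
Mul(Function('D')(5, 1), -563) = Mul(Add(-32, 5), -563) = Mul(-27, -563) = 15201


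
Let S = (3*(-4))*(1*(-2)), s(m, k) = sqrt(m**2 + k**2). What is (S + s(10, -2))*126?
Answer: 3024 + 252*sqrt(26) ≈ 4309.0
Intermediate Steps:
s(m, k) = sqrt(k**2 + m**2)
S = 24 (S = -12*(-2) = 24)
(S + s(10, -2))*126 = (24 + sqrt((-2)**2 + 10**2))*126 = (24 + sqrt(4 + 100))*126 = (24 + sqrt(104))*126 = (24 + 2*sqrt(26))*126 = 3024 + 252*sqrt(26)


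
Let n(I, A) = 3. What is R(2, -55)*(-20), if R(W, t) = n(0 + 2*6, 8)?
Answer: -60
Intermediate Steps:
R(W, t) = 3
R(2, -55)*(-20) = 3*(-20) = -60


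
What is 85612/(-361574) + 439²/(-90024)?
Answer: -38695018771/16275168888 ≈ -2.3775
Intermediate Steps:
85612/(-361574) + 439²/(-90024) = 85612*(-1/361574) + 192721*(-1/90024) = -42806/180787 - 192721/90024 = -38695018771/16275168888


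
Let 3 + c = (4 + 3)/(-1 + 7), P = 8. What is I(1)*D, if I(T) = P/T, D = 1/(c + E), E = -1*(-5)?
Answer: 48/19 ≈ 2.5263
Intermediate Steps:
c = -11/6 (c = -3 + (4 + 3)/(-1 + 7) = -3 + 7/6 = -11/6 ≈ -1.8333)
E = 5
D = 6/19 (D = 1/(-11/6 + 5) = 1/(19/6) = 6/19 ≈ 0.31579)
I(T) = 8/T
I(1)*D = (8/1)*(6/19) = (8*1)*(6/19) = 8*(6/19) = 48/19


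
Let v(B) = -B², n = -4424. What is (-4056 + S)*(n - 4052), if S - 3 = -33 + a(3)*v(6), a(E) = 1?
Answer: 34938072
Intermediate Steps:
S = -66 (S = 3 + (-33 + 1*(-1*6²)) = 3 + (-33 + 1*(-1*36)) = 3 + (-33 + 1*(-36)) = 3 + (-33 - 36) = 3 - 69 = -66)
(-4056 + S)*(n - 4052) = (-4056 - 66)*(-4424 - 4052) = -4122*(-8476) = 34938072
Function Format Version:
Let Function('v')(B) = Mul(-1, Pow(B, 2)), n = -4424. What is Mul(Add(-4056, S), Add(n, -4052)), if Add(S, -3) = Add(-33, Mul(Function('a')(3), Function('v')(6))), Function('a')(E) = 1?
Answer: 34938072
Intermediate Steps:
S = -66 (S = Add(3, Add(-33, Mul(1, Mul(-1, Pow(6, 2))))) = Add(3, Add(-33, Mul(1, Mul(-1, 36)))) = Add(3, Add(-33, Mul(1, -36))) = Add(3, Add(-33, -36)) = Add(3, -69) = -66)
Mul(Add(-4056, S), Add(n, -4052)) = Mul(Add(-4056, -66), Add(-4424, -4052)) = Mul(-4122, -8476) = 34938072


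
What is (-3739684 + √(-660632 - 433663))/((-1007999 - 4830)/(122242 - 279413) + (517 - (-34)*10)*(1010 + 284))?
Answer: -587769873964/174297050647 + 157171*I*√1094295/174297050647 ≈ -3.3722 + 0.0009433*I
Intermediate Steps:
(-3739684 + √(-660632 - 433663))/((-1007999 - 4830)/(122242 - 279413) + (517 - (-34)*10)*(1010 + 284)) = (-3739684 + √(-1094295))/(-1012829/(-157171) + (517 - 1*(-340))*1294) = (-3739684 + I*√1094295)/(-1012829*(-1/157171) + (517 + 340)*1294) = (-3739684 + I*√1094295)/(1012829/157171 + 857*1294) = (-3739684 + I*√1094295)/(1012829/157171 + 1108958) = (-3739684 + I*√1094295)/(174297050647/157171) = (-3739684 + I*√1094295)*(157171/174297050647) = -587769873964/174297050647 + 157171*I*√1094295/174297050647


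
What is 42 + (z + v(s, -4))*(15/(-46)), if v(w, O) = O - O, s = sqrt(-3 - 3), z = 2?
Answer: 951/23 ≈ 41.348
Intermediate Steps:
s = I*sqrt(6) (s = sqrt(-6) = I*sqrt(6) ≈ 2.4495*I)
v(w, O) = 0
42 + (z + v(s, -4))*(15/(-46)) = 42 + (2 + 0)*(15/(-46)) = 42 + 2*(15*(-1/46)) = 42 + 2*(-15/46) = 42 - 15/23 = 951/23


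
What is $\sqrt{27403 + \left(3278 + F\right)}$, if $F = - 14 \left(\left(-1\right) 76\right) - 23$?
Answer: $\sqrt{31722} \approx 178.11$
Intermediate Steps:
$F = 1041$ ($F = \left(-14\right) \left(-76\right) - 23 = 1064 - 23 = 1041$)
$\sqrt{27403 + \left(3278 + F\right)} = \sqrt{27403 + \left(3278 + 1041\right)} = \sqrt{27403 + 4319} = \sqrt{31722}$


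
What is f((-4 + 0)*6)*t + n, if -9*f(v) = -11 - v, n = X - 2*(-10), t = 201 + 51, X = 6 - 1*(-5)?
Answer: -333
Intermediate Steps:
X = 11 (X = 6 + 5 = 11)
t = 252
n = 31 (n = 11 - 2*(-10) = 11 + 20 = 31)
f(v) = 11/9 + v/9 (f(v) = -(-11 - v)/9 = 11/9 + v/9)
f((-4 + 0)*6)*t + n = (11/9 + ((-4 + 0)*6)/9)*252 + 31 = (11/9 + (-4*6)/9)*252 + 31 = (11/9 + (1/9)*(-24))*252 + 31 = (11/9 - 8/3)*252 + 31 = -13/9*252 + 31 = -364 + 31 = -333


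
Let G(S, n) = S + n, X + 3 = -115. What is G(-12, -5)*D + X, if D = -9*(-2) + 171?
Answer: -3331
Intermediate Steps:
X = -118 (X = -3 - 115 = -118)
D = 189 (D = 18 + 171 = 189)
G(-12, -5)*D + X = (-12 - 5)*189 - 118 = -17*189 - 118 = -3213 - 118 = -3331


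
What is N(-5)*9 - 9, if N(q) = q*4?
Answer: -189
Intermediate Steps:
N(q) = 4*q
N(-5)*9 - 9 = (4*(-5))*9 - 9 = -20*9 - 9 = -180 - 9 = -189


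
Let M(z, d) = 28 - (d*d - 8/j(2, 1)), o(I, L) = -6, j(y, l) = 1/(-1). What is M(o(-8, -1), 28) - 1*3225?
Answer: -3989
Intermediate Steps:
j(y, l) = -1
M(z, d) = 20 - d² (M(z, d) = 28 - (d*d - 8/(-1)) = 28 - (d² - 8*(-1)) = 28 - (d² + 8) = 28 - (8 + d²) = 28 + (-8 - d²) = 20 - d²)
M(o(-8, -1), 28) - 1*3225 = (20 - 1*28²) - 1*3225 = (20 - 1*784) - 3225 = (20 - 784) - 3225 = -764 - 3225 = -3989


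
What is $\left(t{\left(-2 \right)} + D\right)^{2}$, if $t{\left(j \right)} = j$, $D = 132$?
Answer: $16900$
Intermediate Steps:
$\left(t{\left(-2 \right)} + D\right)^{2} = \left(-2 + 132\right)^{2} = 130^{2} = 16900$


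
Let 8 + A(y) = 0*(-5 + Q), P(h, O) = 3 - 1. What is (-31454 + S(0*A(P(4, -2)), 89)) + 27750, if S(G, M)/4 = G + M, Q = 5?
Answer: -3348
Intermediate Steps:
P(h, O) = 2
A(y) = -8 (A(y) = -8 + 0*(-5 + 5) = -8 + 0*0 = -8 + 0 = -8)
S(G, M) = 4*G + 4*M (S(G, M) = 4*(G + M) = 4*G + 4*M)
(-31454 + S(0*A(P(4, -2)), 89)) + 27750 = (-31454 + (4*(0*(-8)) + 4*89)) + 27750 = (-31454 + (4*0 + 356)) + 27750 = (-31454 + (0 + 356)) + 27750 = (-31454 + 356) + 27750 = -31098 + 27750 = -3348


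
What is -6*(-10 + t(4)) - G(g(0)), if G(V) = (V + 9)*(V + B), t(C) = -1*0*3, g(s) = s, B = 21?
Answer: -129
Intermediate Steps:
t(C) = 0 (t(C) = 0*3 = 0)
G(V) = (9 + V)*(21 + V) (G(V) = (V + 9)*(V + 21) = (9 + V)*(21 + V))
-6*(-10 + t(4)) - G(g(0)) = -6*(-10 + 0) - (189 + 0² + 30*0) = -6*(-10) - (189 + 0 + 0) = 60 - 1*189 = 60 - 189 = -129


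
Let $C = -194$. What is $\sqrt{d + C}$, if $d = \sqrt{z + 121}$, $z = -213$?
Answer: $\sqrt{-194 + 2 i \sqrt{23}} \approx 0.34422 + 13.933 i$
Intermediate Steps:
$d = 2 i \sqrt{23}$ ($d = \sqrt{-213 + 121} = \sqrt{-92} = 2 i \sqrt{23} \approx 9.5917 i$)
$\sqrt{d + C} = \sqrt{2 i \sqrt{23} - 194} = \sqrt{-194 + 2 i \sqrt{23}}$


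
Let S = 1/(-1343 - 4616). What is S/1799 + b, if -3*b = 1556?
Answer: -16680694999/32160723 ≈ -518.67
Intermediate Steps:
S = -1/5959 (S = 1/(-5959) = -1/5959 ≈ -0.00016781)
b = -1556/3 (b = -⅓*1556 = -1556/3 ≈ -518.67)
S/1799 + b = -1/5959/1799 - 1556/3 = -1/5959*1/1799 - 1556/3 = -1/10720241 - 1556/3 = -16680694999/32160723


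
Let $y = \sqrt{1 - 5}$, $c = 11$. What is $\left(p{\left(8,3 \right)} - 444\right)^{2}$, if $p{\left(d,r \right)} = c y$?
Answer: $196652 - 19536 i \approx 1.9665 \cdot 10^{5} - 19536.0 i$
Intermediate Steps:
$y = 2 i$ ($y = \sqrt{-4} = 2 i \approx 2.0 i$)
$p{\left(d,r \right)} = 22 i$ ($p{\left(d,r \right)} = 11 \cdot 2 i = 22 i$)
$\left(p{\left(8,3 \right)} - 444\right)^{2} = \left(22 i - 444\right)^{2} = \left(-444 + 22 i\right)^{2}$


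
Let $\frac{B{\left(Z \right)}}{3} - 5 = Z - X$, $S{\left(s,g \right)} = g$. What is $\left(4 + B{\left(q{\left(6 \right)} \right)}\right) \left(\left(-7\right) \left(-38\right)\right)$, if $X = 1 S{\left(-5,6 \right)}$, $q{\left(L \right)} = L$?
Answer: $5054$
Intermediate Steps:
$X = 6$ ($X = 1 \cdot 6 = 6$)
$B{\left(Z \right)} = -3 + 3 Z$ ($B{\left(Z \right)} = 15 + 3 \left(Z - 6\right) = 15 + 3 \left(-6 + Z\right) = 15 + \left(-18 + 3 Z\right) = -3 + 3 Z$)
$\left(4 + B{\left(q{\left(6 \right)} \right)}\right) \left(\left(-7\right) \left(-38\right)\right) = \left(4 + \left(-3 + 3 \cdot 6\right)\right) \left(\left(-7\right) \left(-38\right)\right) = \left(4 + \left(-3 + 18\right)\right) 266 = \left(4 + 15\right) 266 = 19 \cdot 266 = 5054$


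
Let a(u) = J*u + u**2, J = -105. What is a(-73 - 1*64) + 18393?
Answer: 51547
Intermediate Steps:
a(u) = u**2 - 105*u (a(u) = -105*u + u**2 = u**2 - 105*u)
a(-73 - 1*64) + 18393 = (-73 - 1*64)*(-105 + (-73 - 1*64)) + 18393 = (-73 - 64)*(-105 + (-73 - 64)) + 18393 = -137*(-105 - 137) + 18393 = -137*(-242) + 18393 = 33154 + 18393 = 51547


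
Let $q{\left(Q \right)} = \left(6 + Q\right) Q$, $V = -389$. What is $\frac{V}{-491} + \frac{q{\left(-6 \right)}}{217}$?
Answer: $\frac{389}{491} \approx 0.79226$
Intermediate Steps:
$q{\left(Q \right)} = Q \left(6 + Q\right)$
$\frac{V}{-491} + \frac{q{\left(-6 \right)}}{217} = - \frac{389}{-491} + \frac{\left(-6\right) \left(6 - 6\right)}{217} = \left(-389\right) \left(- \frac{1}{491}\right) + \left(-6\right) 0 \cdot \frac{1}{217} = \frac{389}{491} + 0 \cdot \frac{1}{217} = \frac{389}{491} + 0 = \frac{389}{491}$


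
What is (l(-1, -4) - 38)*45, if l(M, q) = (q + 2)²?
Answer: -1530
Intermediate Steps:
l(M, q) = (2 + q)²
(l(-1, -4) - 38)*45 = ((2 - 4)² - 38)*45 = ((-2)² - 38)*45 = (4 - 38)*45 = -34*45 = -1530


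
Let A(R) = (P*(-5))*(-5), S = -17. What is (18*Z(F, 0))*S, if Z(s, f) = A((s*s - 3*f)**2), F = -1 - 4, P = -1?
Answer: 7650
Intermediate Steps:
F = -5
A(R) = -25 (A(R) = -1*(-5)*(-5) = 5*(-5) = -25)
Z(s, f) = -25
(18*Z(F, 0))*S = (18*(-25))*(-17) = -450*(-17) = 7650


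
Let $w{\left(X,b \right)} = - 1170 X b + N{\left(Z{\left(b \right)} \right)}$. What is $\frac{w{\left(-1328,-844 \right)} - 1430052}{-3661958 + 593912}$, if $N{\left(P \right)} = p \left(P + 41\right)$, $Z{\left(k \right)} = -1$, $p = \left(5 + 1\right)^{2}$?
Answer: $\frac{218800342}{511341} \approx 427.9$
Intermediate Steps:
$p = 36$ ($p = 6^{2} = 36$)
$N{\left(P \right)} = 1476 + 36 P$ ($N{\left(P \right)} = 36 \left(P + 41\right) = 36 \left(41 + P\right) = 1476 + 36 P$)
$w{\left(X,b \right)} = 1440 - 1170 X b$ ($w{\left(X,b \right)} = - 1170 X b + \left(1476 + 36 \left(-1\right)\right) = - 1170 X b + \left(1476 - 36\right) = - 1170 X b + 1440 = 1440 - 1170 X b$)
$\frac{w{\left(-1328,-844 \right)} - 1430052}{-3661958 + 593912} = \frac{\left(1440 - \left(-1553760\right) \left(-844\right)\right) - 1430052}{-3661958 + 593912} = \frac{\left(1440 - 1311373440\right) - 1430052}{-3068046} = \left(-1311372000 - 1430052\right) \left(- \frac{1}{3068046}\right) = \left(-1312802052\right) \left(- \frac{1}{3068046}\right) = \frac{218800342}{511341}$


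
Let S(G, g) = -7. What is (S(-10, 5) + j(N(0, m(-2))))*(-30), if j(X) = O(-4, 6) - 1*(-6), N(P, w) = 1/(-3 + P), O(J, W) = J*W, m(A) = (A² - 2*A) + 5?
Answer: 750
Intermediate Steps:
m(A) = 5 + A² - 2*A
j(X) = -18 (j(X) = -4*6 - 1*(-6) = -24 + 6 = -18)
(S(-10, 5) + j(N(0, m(-2))))*(-30) = (-7 - 18)*(-30) = -25*(-30) = 750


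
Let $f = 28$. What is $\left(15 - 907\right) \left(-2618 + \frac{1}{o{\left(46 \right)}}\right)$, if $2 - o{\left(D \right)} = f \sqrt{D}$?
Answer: $\frac{21052333286}{9015} + \frac{6244 \sqrt{46}}{9015} \approx 2.3353 \cdot 10^{6}$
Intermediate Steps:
$o{\left(D \right)} = 2 - 28 \sqrt{D}$
$\left(15 - 907\right) \left(-2618 + \frac{1}{o{\left(46 \right)}}\right) = \left(15 - 907\right) \left(-2618 + \frac{1}{2 - 28 \sqrt{46}}\right) = - 892 \left(-2618 + \frac{1}{2 - 28 \sqrt{46}}\right) = 2335256 - \frac{892}{2 - 28 \sqrt{46}}$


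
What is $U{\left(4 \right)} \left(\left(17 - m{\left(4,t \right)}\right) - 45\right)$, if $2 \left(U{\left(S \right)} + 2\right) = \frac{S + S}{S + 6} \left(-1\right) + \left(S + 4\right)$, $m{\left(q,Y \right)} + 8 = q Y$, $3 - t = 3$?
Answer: $-32$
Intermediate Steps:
$t = 0$ ($t = 3 - 3 = 0$)
$m{\left(q,Y \right)} = -8 + Y q$ ($m{\left(q,Y \right)} = -8 + q Y = -8 + Y q$)
$U{\left(S \right)} = \frac{S}{2} - \frac{S}{6 + S}$ ($U{\left(S \right)} = -2 + \frac{\frac{S + S}{S + 6} \left(-1\right) + \left(S + 4\right)}{2} = -2 + \frac{\frac{2 S}{6 + S} \left(-1\right) + \left(4 + S\right)}{2} = -2 + \frac{- \frac{2 S}{6 + S} + \left(4 + S\right)}{2} = -2 + \frac{4 + S - \frac{2 S}{6 + S}}{2} = -2 + \left(2 + \frac{S}{2} - \frac{S}{6 + S}\right) = \frac{S}{2} - \frac{S}{6 + S}$)
$U{\left(4 \right)} \left(\left(17 - m{\left(4,t \right)}\right) - 45\right) = \frac{1}{2} \cdot 4 \frac{1}{6 + 4} \left(4 + 4\right) \left(\left(17 - \left(-8 + 0 \cdot 4\right)\right) - 45\right) = \frac{1}{2} \cdot 4 \cdot \frac{1}{10} \cdot 8 \left(\left(17 - \left(-8 + 0\right)\right) - 45\right) = \frac{1}{2} \cdot 4 \cdot \frac{1}{10} \cdot 8 \left(\left(17 - -8\right) - 45\right) = \frac{8 \left(\left(17 + 8\right) - 45\right)}{5} = \frac{8 \left(25 - 45\right)}{5} = \frac{8}{5} \left(-20\right) = -32$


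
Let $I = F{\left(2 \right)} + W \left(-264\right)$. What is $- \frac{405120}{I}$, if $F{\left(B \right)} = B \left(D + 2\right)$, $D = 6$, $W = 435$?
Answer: $\frac{50640}{14353} \approx 3.5282$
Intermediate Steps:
$F{\left(B \right)} = 8 B$ ($F{\left(B \right)} = B \left(6 + 2\right) = B 8 = 8 B$)
$I = -114824$ ($I = 8 \cdot 2 + 435 \left(-264\right) = 16 - 114840 = -114824$)
$- \frac{405120}{I} = - \frac{405120}{-114824} = \left(-405120\right) \left(- \frac{1}{114824}\right) = \frac{50640}{14353}$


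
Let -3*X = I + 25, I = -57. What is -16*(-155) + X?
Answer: 7472/3 ≈ 2490.7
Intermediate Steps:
X = 32/3 (X = -(-57 + 25)/3 = -⅓*(-32) = 32/3 ≈ 10.667)
-16*(-155) + X = -16*(-155) + 32/3 = 2480 + 32/3 = 7472/3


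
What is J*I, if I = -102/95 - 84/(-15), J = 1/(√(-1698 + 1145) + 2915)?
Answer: 125345/80728891 - 43*I*√553/80728891 ≈ 0.0015527 - 1.2526e-5*I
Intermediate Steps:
J = 1/(2915 + I*√553) (J = 1/(√(-553) + 2915) = 1/(I*√553 + 2915) = 1/(2915 + I*√553) ≈ 0.00034303 - 2.767e-6*I)
I = 86/19 (I = -102*1/95 - 84*(-1/15) = -102/95 + 28/5 = 86/19 ≈ 4.5263)
J*I = (2915/8497778 - I*√553/8497778)*(86/19) = 125345/80728891 - 43*I*√553/80728891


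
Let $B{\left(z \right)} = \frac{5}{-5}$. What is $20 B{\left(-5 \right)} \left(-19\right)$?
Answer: $380$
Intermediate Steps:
$B{\left(z \right)} = -1$ ($B{\left(z \right)} = 5 \left(- \frac{1}{5}\right) = -1$)
$20 B{\left(-5 \right)} \left(-19\right) = 20 \left(-1\right) \left(-19\right) = \left(-20\right) \left(-19\right) = 380$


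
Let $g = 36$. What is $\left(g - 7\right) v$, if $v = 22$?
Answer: $638$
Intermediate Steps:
$\left(g - 7\right) v = \left(36 - 7\right) 22 = 29 \cdot 22 = 638$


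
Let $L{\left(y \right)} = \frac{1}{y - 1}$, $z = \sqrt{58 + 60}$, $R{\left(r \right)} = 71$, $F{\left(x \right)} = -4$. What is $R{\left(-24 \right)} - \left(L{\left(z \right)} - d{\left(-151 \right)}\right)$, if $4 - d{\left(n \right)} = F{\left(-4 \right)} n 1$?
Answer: $- \frac{61894}{117} - \frac{\sqrt{118}}{117} \approx -529.1$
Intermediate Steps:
$z = \sqrt{118} \approx 10.863$
$L{\left(y \right)} = \frac{1}{-1 + y}$
$d{\left(n \right)} = 4 + 4 n$ ($d{\left(n \right)} = 4 - - 4 n 1 = 4 - - 4 n = 4 + 4 n$)
$R{\left(-24 \right)} - \left(L{\left(z \right)} - d{\left(-151 \right)}\right) = 71 - \left(\frac{1}{-1 + \sqrt{118}} - \left(4 + 4 \left(-151\right)\right)\right) = 71 - \left(\frac{1}{-1 + \sqrt{118}} - \left(4 - 604\right)\right) = 71 - \left(\frac{1}{-1 + \sqrt{118}} - -600\right) = 71 - \left(\frac{1}{-1 + \sqrt{118}} + 600\right) = 71 - \left(600 + \frac{1}{-1 + \sqrt{118}}\right) = -529 - \frac{1}{-1 + \sqrt{118}}$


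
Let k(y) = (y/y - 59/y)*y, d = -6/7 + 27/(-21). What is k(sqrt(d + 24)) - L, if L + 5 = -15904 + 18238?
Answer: -2388 + 3*sqrt(119)/7 ≈ -2383.3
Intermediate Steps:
d = -15/7 (d = -6*1/7 + 27*(-1/21) = -6/7 - 9/7 = -15/7 ≈ -2.1429)
L = 2329 (L = -5 + (-15904 + 18238) = -5 + 2334 = 2329)
k(y) = y*(1 - 59/y) (k(y) = (1 - 59/y)*y = y*(1 - 59/y))
k(sqrt(d + 24)) - L = (-59 + sqrt(-15/7 + 24)) - 1*2329 = (-59 + sqrt(153/7)) - 2329 = (-59 + 3*sqrt(119)/7) - 2329 = -2388 + 3*sqrt(119)/7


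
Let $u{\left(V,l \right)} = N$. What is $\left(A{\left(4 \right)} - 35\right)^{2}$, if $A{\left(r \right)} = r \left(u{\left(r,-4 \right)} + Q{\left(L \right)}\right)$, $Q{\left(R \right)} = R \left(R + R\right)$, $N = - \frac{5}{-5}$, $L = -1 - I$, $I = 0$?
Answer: $529$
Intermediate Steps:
$L = -1$ ($L = -1 - 0 = -1 + 0 = -1$)
$N = 1$ ($N = \left(-5\right) \left(- \frac{1}{5}\right) = 1$)
$u{\left(V,l \right)} = 1$
$Q{\left(R \right)} = 2 R^{2}$ ($Q{\left(R \right)} = R 2 R = 2 R^{2}$)
$A{\left(r \right)} = 3 r$ ($A{\left(r \right)} = r \left(1 + 2 \left(-1\right)^{2}\right) = r \left(1 + 2 \cdot 1\right) = r \left(1 + 2\right) = r 3 = 3 r$)
$\left(A{\left(4 \right)} - 35\right)^{2} = \left(3 \cdot 4 - 35\right)^{2} = \left(12 - 35\right)^{2} = \left(-23\right)^{2} = 529$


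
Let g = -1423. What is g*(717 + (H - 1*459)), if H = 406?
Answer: -944872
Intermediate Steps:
g*(717 + (H - 1*459)) = -1423*(717 + (406 - 1*459)) = -1423*(717 + (406 - 459)) = -1423*(717 - 53) = -1423*664 = -944872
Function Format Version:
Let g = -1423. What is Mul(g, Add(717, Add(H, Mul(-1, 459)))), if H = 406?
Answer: -944872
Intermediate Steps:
Mul(g, Add(717, Add(H, Mul(-1, 459)))) = Mul(-1423, Add(717, Add(406, Mul(-1, 459)))) = Mul(-1423, Add(717, Add(406, -459))) = Mul(-1423, Add(717, -53)) = Mul(-1423, 664) = -944872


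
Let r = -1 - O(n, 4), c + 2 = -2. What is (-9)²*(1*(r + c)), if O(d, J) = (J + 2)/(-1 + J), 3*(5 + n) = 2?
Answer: -567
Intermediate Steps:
n = -13/3 (n = -5 + (⅓)*2 = -5 + ⅔ = -13/3 ≈ -4.3333)
c = -4 (c = -2 - 2 = -4)
O(d, J) = (2 + J)/(-1 + J)
r = -3 (r = -1 - (2 + 4)/(-1 + 4) = -1 - 6/3 = -1 - 1*2 = -1 - 2 = -3)
(-9)²*(1*(r + c)) = (-9)²*(1*(-3 - 4)) = 81*(1*(-7)) = 81*(-7) = -567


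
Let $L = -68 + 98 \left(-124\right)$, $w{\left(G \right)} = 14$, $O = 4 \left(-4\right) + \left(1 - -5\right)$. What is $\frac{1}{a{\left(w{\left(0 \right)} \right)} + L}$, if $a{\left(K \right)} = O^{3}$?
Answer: $- \frac{1}{13220} \approx -7.5643 \cdot 10^{-5}$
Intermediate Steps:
$O = -10$ ($O = -16 + \left(1 + 5\right) = -16 + 6 = -10$)
$a{\left(K \right)} = -1000$ ($a{\left(K \right)} = \left(-10\right)^{3} = -1000$)
$L = -12220$ ($L = -68 - 12152 = -12220$)
$\frac{1}{a{\left(w{\left(0 \right)} \right)} + L} = \frac{1}{-1000 - 12220} = \frac{1}{-13220} = - \frac{1}{13220}$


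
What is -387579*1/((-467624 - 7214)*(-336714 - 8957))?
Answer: -387579/164137726298 ≈ -2.3613e-6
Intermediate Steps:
-387579*1/((-467624 - 7214)*(-336714 - 8957)) = -387579/((-345671*(-474838))) = -387579/164137726298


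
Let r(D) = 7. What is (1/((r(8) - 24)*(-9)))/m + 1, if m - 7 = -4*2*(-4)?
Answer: 5968/5967 ≈ 1.0002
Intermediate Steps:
m = 39 (m = 7 - 4*2*(-4) = 7 - 8*(-4) = 7 + 32 = 39)
(1/((r(8) - 24)*(-9)))/m + 1 = (1/((7 - 24)*(-9)))/39 + 1 = (-⅑/(-17))/39 + 1 = (-1/17*(-⅑))/39 + 1 = (1/39)*(1/153) + 1 = 1/5967 + 1 = 5968/5967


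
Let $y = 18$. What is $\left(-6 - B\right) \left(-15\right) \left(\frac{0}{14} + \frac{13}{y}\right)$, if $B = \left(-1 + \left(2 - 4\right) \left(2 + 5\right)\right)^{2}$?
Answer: $\frac{5005}{2} \approx 2502.5$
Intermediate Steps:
$B = 225$ ($B = \left(-1 - 14\right)^{2} = \left(-15\right)^{2} = 225$)
$\left(-6 - B\right) \left(-15\right) \left(\frac{0}{14} + \frac{13}{y}\right) = \left(-6 - 225\right) \left(-15\right) \left(\frac{0}{14} + \frac{13}{18}\right) = \left(-6 - 225\right) \left(-15\right) \left(0 \cdot \frac{1}{14} + 13 \cdot \frac{1}{18}\right) = \left(-231\right) \left(-15\right) \left(0 + \frac{13}{18}\right) = 3465 \cdot \frac{13}{18} = \frac{5005}{2}$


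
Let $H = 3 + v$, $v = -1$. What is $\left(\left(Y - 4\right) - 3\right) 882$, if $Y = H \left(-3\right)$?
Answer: $-11466$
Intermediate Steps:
$H = 2$ ($H = 3 - 1 = 2$)
$Y = -6$ ($Y = 2 \left(-3\right) = -6$)
$\left(\left(Y - 4\right) - 3\right) 882 = \left(\left(-6 - 4\right) - 3\right) 882 = \left(-10 - 3\right) 882 = \left(-13\right) 882 = -11466$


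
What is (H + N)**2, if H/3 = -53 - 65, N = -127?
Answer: 231361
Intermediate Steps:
H = -354 (H = 3*(-53 - 65) = 3*(-118) = -354)
(H + N)**2 = (-354 - 127)**2 = (-481)**2 = 231361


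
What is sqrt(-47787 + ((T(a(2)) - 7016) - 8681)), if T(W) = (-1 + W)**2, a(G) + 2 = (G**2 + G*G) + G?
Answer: I*sqrt(63435) ≈ 251.86*I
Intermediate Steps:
a(G) = -2 + G + 2*G**2 (a(G) = -2 + ((G**2 + G*G) + G) = -2 + ((G**2 + G**2) + G) = -2 + (2*G**2 + G) = -2 + (G + 2*G**2) = -2 + G + 2*G**2)
sqrt(-47787 + ((T(a(2)) - 7016) - 8681)) = sqrt(-47787 + (((-1 + (-2 + 2 + 2*2**2))**2 - 7016) - 8681)) = sqrt(-47787 + (((-1 + (-2 + 2 + 2*4))**2 - 7016) - 8681)) = sqrt(-47787 + (((-1 + (-2 + 2 + 8))**2 - 7016) - 8681)) = sqrt(-47787 + (((-1 + 8)**2 - 7016) - 8681)) = sqrt(-47787 + ((7**2 - 7016) - 8681)) = sqrt(-47787 + ((49 - 7016) - 8681)) = sqrt(-47787 + (-6967 - 8681)) = sqrt(-47787 - 15648) = sqrt(-63435) = I*sqrt(63435)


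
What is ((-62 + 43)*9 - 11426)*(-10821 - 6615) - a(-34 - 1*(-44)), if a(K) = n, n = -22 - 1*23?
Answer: 202205337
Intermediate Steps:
n = -45 (n = -22 - 23 = -45)
a(K) = -45
((-62 + 43)*9 - 11426)*(-10821 - 6615) - a(-34 - 1*(-44)) = ((-62 + 43)*9 - 11426)*(-10821 - 6615) - 1*(-45) = (-19*9 - 11426)*(-17436) + 45 = (-171 - 11426)*(-17436) + 45 = -11597*(-17436) + 45 = 202205292 + 45 = 202205337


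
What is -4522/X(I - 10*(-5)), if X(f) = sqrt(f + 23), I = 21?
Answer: -2261*sqrt(94)/47 ≈ -466.41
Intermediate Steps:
X(f) = sqrt(23 + f)
-4522/X(I - 10*(-5)) = -4522/sqrt(23 + (21 - 10*(-5))) = -4522/sqrt(23 + (21 - 1*(-50))) = -4522/sqrt(23 + (21 + 50)) = -4522/sqrt(23 + 71) = -4522*sqrt(94)/94 = -2261*sqrt(94)/47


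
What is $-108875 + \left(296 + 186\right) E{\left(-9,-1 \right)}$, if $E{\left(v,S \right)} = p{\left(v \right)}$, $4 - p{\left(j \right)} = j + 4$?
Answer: $-104537$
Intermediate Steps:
$p{\left(j \right)} = - j$ ($p{\left(j \right)} = 4 - \left(j + 4\right) = 4 - \left(4 + j\right) = - j$)
$E{\left(v,S \right)} = - v$
$-108875 + \left(296 + 186\right) E{\left(-9,-1 \right)} = -108875 + \left(296 + 186\right) \left(\left(-1\right) \left(-9\right)\right) = -108875 + 482 \cdot 9 = -108875 + 4338 = -104537$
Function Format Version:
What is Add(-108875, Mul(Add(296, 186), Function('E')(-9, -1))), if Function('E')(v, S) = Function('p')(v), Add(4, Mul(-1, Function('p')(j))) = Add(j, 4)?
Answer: -104537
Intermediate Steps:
Function('p')(j) = Mul(-1, j) (Function('p')(j) = Add(4, Mul(-1, Add(j, 4))) = Add(4, Mul(-1, Add(4, j))) = Add(4, Add(-4, Mul(-1, j))) = Mul(-1, j))
Function('E')(v, S) = Mul(-1, v)
Add(-108875, Mul(Add(296, 186), Function('E')(-9, -1))) = Add(-108875, Mul(Add(296, 186), Mul(-1, -9))) = Add(-108875, Mul(482, 9)) = Add(-108875, 4338) = -104537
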